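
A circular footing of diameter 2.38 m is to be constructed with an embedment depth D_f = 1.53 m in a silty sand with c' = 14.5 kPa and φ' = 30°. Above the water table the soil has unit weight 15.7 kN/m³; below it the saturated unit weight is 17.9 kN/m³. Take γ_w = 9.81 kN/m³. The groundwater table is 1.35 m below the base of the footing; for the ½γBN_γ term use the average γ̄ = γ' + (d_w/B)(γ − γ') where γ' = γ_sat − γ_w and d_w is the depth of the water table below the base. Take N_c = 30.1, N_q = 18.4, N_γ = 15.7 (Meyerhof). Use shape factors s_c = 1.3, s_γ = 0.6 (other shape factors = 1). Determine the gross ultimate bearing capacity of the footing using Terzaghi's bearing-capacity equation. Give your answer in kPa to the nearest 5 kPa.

q = γ·D_f = 15.7 × 1.53 = 24.021 kPa.
γ' = 8.09 kN/m³; averaging over the depth B below the base, γ̄ = γ' + (d_w/B)(γ − γ') = 12.407 kN/m³.
c·N_c·s_c = 14.5 × 30.1 × 1.3 = 567.39 kPa
q·N_q = 24.021 × 18.4 = 441.99 kPa
0.5·γ·B·N_γ·s_γ = 0.5 × 12.407 × 2.38 × 15.7 × 0.6 = 139.08 kPa
q_ult = 567.39 + 441.99 + 139.08 = 1148.4 kPa.

q_ult ≈ 1150 kPa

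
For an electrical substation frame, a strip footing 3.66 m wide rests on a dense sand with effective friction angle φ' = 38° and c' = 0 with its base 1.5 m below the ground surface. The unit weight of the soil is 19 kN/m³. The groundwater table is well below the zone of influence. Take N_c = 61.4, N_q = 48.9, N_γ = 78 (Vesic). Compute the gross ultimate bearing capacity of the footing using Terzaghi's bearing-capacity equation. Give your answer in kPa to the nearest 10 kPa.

q_ult ≈ 4110 kPa

q = γ·D_f = 19 × 1.5 = 28.5 kPa.
q·N_q = 28.5 × 48.9 = 1393.6 kPa
0.5·γ·B·N_γ = 0.5 × 19 × 3.66 × 78 = 2712.1 kPa
q_ult = 1393.6 + 2712.1 = 4105.7 kPa.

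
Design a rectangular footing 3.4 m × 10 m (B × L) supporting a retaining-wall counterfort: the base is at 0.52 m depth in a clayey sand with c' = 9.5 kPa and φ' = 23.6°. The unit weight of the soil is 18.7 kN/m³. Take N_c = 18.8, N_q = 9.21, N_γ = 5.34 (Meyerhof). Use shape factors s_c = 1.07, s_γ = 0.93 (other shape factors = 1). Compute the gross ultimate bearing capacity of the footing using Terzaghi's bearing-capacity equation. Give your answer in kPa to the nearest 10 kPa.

q = γ·D_f = 18.7 × 0.52 = 9.724 kPa.
c·N_c·s_c = 9.5 × 18.8 × 1.07 = 191.1 kPa
q·N_q = 9.724 × 9.21 = 89.558 kPa
0.5·γ·B·N_γ·s_γ = 0.5 × 18.7 × 3.4 × 5.34 × 0.93 = 157.88 kPa
q_ult = 191.1 + 89.558 + 157.88 = 438.54 kPa.

q_ult ≈ 440 kPa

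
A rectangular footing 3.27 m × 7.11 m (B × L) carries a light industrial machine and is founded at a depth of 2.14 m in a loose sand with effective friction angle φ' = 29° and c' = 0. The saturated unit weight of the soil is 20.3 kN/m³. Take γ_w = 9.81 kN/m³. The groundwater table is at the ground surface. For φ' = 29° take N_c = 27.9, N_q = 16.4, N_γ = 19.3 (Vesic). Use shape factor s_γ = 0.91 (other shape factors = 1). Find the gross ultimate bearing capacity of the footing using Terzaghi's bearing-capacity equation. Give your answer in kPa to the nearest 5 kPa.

q_ult ≈ 670 kPa

Water table at ground surface, so effective unit weight γ' = 20.3 − 9.81 = 10.49 kN/m³ is used throughout; overburden q = 10.49 × 2.14 = 22.449 kPa; the same γ' applies in the ½γBN_γ term.
Surcharge term q·N_q = 22.449 × 16.4 = 368.16 kPa; self-weight term 0.5·γ·B·N_γ·s_γ = 0.5 × 10.49 × 3.27 × 19.3 × 0.91 = 301.23 kPa.
q_ult = 368.16 + 301.23 = 669.38 kPa.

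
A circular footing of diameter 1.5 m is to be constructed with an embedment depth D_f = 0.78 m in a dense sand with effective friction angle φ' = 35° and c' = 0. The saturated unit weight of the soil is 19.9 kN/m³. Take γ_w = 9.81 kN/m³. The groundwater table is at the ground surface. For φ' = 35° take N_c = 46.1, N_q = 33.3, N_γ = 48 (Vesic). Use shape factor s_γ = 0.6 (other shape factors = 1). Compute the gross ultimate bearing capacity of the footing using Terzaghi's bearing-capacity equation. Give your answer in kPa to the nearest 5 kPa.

With the water table at the surface the whole profile is submerged: γ' = 19.9 − 9.81 = 10.09 kN/m³, so q = γ'·D_f = 7.8702 kPa; the same γ' applies in the ½γBN_γ term.
q_ult = q·N_q + 0.5·γ·B·N_γ·s_γ
     = 7.8702 × 33.3 + 0.5 × 10.09 × 1.5 × 48 × 0.6
     = 262.08 + 217.94 = 480.02 kPa.

q_ult ≈ 480 kPa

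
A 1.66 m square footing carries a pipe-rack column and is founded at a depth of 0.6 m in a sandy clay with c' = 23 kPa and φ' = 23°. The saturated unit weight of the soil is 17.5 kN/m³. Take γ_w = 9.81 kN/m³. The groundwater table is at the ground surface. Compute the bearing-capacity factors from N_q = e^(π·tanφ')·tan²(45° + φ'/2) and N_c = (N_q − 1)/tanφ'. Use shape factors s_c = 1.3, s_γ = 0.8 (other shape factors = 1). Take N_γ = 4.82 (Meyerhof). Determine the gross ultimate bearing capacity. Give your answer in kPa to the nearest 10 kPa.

tan23° = 0.4245, so N_q = e^(π×0.4245)·tan²(56.5°) = 3.794 × 2.283 = 8.66.
N_c = (8.66 − 1)/tan23° = 18.05.
γ' = 17.5 − 9.81 = 7.69 kN/m³ (submerged throughout). q = 7.69 × 0.6 = 4.614 kPa; the same γ' applies in the ½γBN_γ term.
c·N_c·s_c = 23 × 18.049 × 1.3 = 539.65 kPa
q·N_q = 4.614 × 8.6612 = 39.963 kPa
0.5·γ·B·N_γ·s_γ = 0.5 × 7.69 × 1.66 × 4.82 × 0.8 = 24.612 kPa
q_ult = 539.65 + 39.963 + 24.612 = 604.23 kPa.

q_ult ≈ 600 kPa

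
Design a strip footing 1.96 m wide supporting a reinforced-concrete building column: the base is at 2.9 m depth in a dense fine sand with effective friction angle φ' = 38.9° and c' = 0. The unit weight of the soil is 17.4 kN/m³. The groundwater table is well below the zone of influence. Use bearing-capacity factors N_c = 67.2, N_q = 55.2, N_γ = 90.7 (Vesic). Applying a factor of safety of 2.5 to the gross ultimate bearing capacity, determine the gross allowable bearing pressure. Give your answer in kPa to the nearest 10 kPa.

q_all ≈ 1730 kPa

Effective surcharge at the founding depth q = γ·D_f = 17.4 × 2.9 = 50.46 kPa.
q_ult = q·N_q + 0.5·γ·B·N_γ
     = 50.46 × 55.2 + 0.5 × 17.4 × 1.96 × 90.7
     = 2785.4 + 1546.6 = 4332 kPa.
q_all = q_ult / FS = 4332 / 2.5 = 1732.8 kPa.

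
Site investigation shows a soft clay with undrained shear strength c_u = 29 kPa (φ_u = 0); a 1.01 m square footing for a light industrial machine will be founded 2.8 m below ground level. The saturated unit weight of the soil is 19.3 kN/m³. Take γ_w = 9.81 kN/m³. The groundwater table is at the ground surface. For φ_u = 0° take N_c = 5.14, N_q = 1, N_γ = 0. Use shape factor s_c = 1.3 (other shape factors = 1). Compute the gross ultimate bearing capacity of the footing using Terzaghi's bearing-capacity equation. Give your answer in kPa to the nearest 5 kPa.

q_ult ≈ 220 kPa

Water table at ground surface, so effective unit weight γ' = 19.3 − 9.81 = 9.49 kN/m³ is used throughout; overburden q = 9.49 × 2.8 = 26.572 kPa.
Cohesion term c·N_c·s_c = 29 × 5.14 × 1.3 = 193.78 kPa; surcharge term q·N_q = 26.572 × 1 = 26.572 kPa.
q_ult = 193.78 + 26.572 = 220.35 kPa.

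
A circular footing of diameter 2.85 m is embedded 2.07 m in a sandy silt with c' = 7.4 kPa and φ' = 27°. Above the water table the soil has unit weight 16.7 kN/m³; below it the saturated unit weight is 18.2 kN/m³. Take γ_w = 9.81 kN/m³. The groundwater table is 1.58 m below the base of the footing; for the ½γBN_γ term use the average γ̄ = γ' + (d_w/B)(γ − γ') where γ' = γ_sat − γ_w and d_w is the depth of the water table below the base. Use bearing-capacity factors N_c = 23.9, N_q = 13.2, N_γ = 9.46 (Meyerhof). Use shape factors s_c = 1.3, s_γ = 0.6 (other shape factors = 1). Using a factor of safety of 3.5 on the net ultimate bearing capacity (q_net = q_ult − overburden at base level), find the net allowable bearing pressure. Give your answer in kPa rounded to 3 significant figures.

q_all(net) ≈ 216 kPa

q = γ·D_f = 16.7 × 2.07 = 34.569 kPa.
γ' = 8.39 kN/m³; averaging over the depth B below the base, γ̄ = γ' + (d_w/B)(γ − γ') = 12.997 kN/m³.
c·N_c·s_c = 7.4 × 23.9 × 1.3 = 229.92 kPa
q·N_q = 34.569 × 13.2 = 456.31 kPa
0.5·γ·B·N_γ·s_γ = 0.5 × 12.997 × 2.85 × 9.46 × 0.6 = 105.12 kPa
q_ult = 229.92 + 456.31 + 105.12 = 791.35 kPa.
q_net = 791.35 − 34.569 = 756.78 kPa.
q_all(net) = 756.78 / 3.5 = 216.22 kPa.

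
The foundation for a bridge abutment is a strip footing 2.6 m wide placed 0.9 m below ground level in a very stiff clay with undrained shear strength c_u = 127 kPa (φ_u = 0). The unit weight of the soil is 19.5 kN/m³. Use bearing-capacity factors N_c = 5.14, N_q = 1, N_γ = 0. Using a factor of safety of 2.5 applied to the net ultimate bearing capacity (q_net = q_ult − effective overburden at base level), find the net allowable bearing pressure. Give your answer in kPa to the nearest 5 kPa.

q_all(net) ≈ 260 kPa

q = γ·D_f = 19.5 × 0.9 = 17.55 kPa.
c·N_c = 127 × 5.14 = 652.78 kPa
q·N_q = 17.55 × 1 = 17.55 kPa
q_ult = 652.78 + 17.55 = 670.33 kPa.
Net ultimate: q_net = 670.33 − 17.55 = 652.78 kPa.
q_all(net) = 652.78 / 2.5 = 261.11 kPa.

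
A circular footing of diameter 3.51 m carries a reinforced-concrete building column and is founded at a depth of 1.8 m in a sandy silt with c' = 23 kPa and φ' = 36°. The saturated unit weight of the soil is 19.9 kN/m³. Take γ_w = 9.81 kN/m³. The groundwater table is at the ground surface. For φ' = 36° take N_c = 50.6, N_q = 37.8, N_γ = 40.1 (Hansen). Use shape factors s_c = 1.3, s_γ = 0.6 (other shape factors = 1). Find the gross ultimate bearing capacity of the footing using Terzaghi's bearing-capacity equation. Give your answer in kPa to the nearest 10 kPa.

q_ult ≈ 2630 kPa

γ' = 19.9 − 9.81 = 10.09 kN/m³ (submerged throughout). q = 10.09 × 1.8 = 18.162 kPa; the same γ' applies in the ½γBN_γ term.
c·N_c·s_c = 23 × 50.6 × 1.3 = 1512.9 kPa
q·N_q = 18.162 × 37.8 = 686.52 kPa
0.5·γ·B·N_γ·s_γ = 0.5 × 10.09 × 3.51 × 40.1 × 0.6 = 426.05 kPa
q_ult = 1512.9 + 686.52 + 426.05 = 2625.5 kPa.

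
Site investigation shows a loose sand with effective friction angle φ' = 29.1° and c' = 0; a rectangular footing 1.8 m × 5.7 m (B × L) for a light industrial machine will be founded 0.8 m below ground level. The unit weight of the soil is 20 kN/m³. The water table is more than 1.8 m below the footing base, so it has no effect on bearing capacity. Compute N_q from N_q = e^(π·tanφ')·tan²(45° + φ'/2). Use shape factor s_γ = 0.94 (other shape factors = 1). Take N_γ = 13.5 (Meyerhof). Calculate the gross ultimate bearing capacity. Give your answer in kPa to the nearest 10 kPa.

tan29.1° = 0.5566, so N_q = e^(π×0.5566)·tan²(59.55°) = 5.746 × 2.894 = 16.63.
Overburden at base level: q = 20 × 0.8 = 16 kPa.
Surcharge term q·N_q = 16 × 16.628 = 266.05 kPa; self-weight term 0.5·γ·B·N_γ·s_γ = 0.5 × 20 × 1.8 × 13.5 × 0.94 = 228.42 kPa.
q_ult = 266.05 + 228.42 = 494.47 kPa.

q_ult ≈ 490 kPa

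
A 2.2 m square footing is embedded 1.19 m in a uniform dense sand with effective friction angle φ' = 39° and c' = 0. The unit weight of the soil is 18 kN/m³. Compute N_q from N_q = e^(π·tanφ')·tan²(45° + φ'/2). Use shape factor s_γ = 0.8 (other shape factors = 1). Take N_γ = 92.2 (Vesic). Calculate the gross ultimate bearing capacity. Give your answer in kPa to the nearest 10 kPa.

tan39° = 0.8098, so N_q = e^(π×0.8098)·tan²(64.5°) = 12.731 × 4.395 = 55.96.
q = γ·D_f = 18 × 1.19 = 21.42 kPa.
q·N_q = 21.42 × 55.957 = 1198.6 kPa
0.5·γ·B·N_γ·s_γ = 0.5 × 18 × 2.2 × 92.2 × 0.8 = 1460.4 kPa
q_ult = 1198.6 + 1460.4 = 2659.1 kPa.

q_ult ≈ 2660 kPa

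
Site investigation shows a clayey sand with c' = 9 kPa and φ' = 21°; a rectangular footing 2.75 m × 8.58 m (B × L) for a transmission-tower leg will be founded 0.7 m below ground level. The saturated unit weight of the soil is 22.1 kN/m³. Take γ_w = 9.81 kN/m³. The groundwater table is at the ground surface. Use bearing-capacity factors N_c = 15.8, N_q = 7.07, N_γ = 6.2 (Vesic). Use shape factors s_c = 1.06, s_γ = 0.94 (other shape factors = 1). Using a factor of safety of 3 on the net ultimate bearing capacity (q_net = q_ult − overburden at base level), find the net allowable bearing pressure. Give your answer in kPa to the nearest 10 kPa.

With the water table at the surface the whole profile is submerged: γ' = 22.1 − 9.81 = 12.29 kN/m³, so q = γ'·D_f = 8.603 kPa; the same γ' applies in the ½γBN_γ term.
q_ult = c·N_c·s_c + q·N_q + 0.5·γ·B·N_γ·s_γ
     = 9 × 15.8 × 1.06 + 8.603 × 7.07 + 0.5 × 12.29 × 2.75 × 6.2 × 0.94
     = 150.73 + 60.823 + 98.486 = 310.04 kPa.
q_net = 310.04 − 8.603 = 301.44 kPa.
q_all(net) = 301.44 / 3 = 100.48 kPa.

q_all(net) ≈ 100 kPa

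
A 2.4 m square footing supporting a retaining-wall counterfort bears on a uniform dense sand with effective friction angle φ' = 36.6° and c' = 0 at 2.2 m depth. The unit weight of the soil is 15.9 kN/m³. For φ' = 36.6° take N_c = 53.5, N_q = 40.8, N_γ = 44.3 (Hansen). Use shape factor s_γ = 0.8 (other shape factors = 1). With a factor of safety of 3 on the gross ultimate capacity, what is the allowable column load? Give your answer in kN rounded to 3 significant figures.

P_all ≈ 4040 kN

Effective surcharge at the founding depth q = γ·D_f = 15.9 × 2.2 = 34.98 kPa.
q_ult = q·N_q + 0.5·γ·B·N_γ·s_γ
     = 34.98 × 40.8 + 0.5 × 15.9 × 2.4 × 44.3 × 0.8
     = 1427.2 + 676.2 = 2103.4 kPa.
Gross allowable pressure q_all = 2103.4 / 3 = 701.13 kPa.
Footing area = 5.76 m², so allowable column load = 701.13 × 5.76 = 4038.5 kN.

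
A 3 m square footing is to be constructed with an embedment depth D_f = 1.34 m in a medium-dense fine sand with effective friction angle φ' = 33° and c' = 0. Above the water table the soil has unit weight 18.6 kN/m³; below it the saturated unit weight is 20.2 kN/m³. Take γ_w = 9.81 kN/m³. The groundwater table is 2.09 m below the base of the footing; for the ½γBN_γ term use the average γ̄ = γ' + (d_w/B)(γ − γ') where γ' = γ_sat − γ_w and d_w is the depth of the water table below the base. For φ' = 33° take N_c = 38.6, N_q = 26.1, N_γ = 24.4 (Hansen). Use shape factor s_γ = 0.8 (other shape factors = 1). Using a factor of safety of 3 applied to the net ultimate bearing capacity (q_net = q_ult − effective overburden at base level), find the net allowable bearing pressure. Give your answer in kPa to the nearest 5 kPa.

q_all(net) ≈ 365 kPa

Overburden at base level: q = 18.6 × 1.34 = 24.924 kPa.
The water table is 2.09 m below the base (< B = 3 m), so the ½γBN_γ term uses γ̄ = γ' + (d_w/B)(γ − γ') = 10.39 + (2.09/3)(18.6 − 10.39) = 16.11 kN/m³.
Surcharge term q·N_q = 24.924 × 26.1 = 650.52 kPa; self-weight term 0.5·γ·B·N_γ·s_γ = 0.5 × 16.11 × 3 × 24.4 × 0.8 = 471.69 kPa.
q_ult = 650.52 + 471.69 = 1122.2 kPa.
Net ultimate: q_net = 1122.2 − 24.924 = 1097.3 kPa.
q_all(net) = 1097.3 / 3 = 365.76 kPa.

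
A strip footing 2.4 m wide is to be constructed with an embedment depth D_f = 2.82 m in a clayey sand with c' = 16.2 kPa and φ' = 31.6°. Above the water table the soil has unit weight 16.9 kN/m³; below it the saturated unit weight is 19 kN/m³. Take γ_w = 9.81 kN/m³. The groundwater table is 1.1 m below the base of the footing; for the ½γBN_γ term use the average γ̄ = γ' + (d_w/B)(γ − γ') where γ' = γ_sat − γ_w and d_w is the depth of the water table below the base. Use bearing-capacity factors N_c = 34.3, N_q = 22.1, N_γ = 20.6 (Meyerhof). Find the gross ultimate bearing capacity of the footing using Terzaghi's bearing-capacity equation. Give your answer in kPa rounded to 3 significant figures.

q = γ·D_f = 16.9 × 2.82 = 47.658 kPa.
γ' = 9.19 kN/m³; averaging over the depth B below the base, γ̄ = γ' + (d_w/B)(γ − γ') = 12.724 kN/m³.
c·N_c = 16.2 × 34.3 = 555.66 kPa
q·N_q = 47.658 × 22.1 = 1053.2 kPa
0.5·γ·B·N_γ = 0.5 × 12.724 × 2.4 × 20.6 = 314.53 kPa
q_ult = 555.66 + 1053.2 + 314.53 = 1923.4 kPa.

q_ult ≈ 1920 kPa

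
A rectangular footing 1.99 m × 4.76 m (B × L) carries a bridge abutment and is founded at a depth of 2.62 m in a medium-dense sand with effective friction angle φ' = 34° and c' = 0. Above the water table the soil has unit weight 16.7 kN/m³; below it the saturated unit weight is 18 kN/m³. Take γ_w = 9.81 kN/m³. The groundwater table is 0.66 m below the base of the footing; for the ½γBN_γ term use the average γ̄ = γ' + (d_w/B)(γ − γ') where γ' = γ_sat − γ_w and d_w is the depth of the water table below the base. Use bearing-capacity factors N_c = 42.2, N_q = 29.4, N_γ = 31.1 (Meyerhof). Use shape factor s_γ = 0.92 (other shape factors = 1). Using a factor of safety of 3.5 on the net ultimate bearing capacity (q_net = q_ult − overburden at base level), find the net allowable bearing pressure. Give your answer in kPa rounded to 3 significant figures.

q_all(net) ≈ 445 kPa

q = γ·D_f = 16.7 × 2.62 = 43.754 kPa.
γ' = 8.19 kN/m³; averaging over the depth B below the base, γ̄ = γ' + (d_w/B)(γ − γ') = 11.012 kN/m³.
q·N_q = 43.754 × 29.4 = 1286.4 kPa
0.5·γ·B·N_γ·s_γ = 0.5 × 11.012 × 1.99 × 31.1 × 0.92 = 313.51 kPa
q_ult = 1286.4 + 313.51 = 1599.9 kPa.
q_net = 1599.9 − 43.754 = 1556.1 kPa.
q_all(net) = 1556.1 / 3.5 = 444.61 kPa.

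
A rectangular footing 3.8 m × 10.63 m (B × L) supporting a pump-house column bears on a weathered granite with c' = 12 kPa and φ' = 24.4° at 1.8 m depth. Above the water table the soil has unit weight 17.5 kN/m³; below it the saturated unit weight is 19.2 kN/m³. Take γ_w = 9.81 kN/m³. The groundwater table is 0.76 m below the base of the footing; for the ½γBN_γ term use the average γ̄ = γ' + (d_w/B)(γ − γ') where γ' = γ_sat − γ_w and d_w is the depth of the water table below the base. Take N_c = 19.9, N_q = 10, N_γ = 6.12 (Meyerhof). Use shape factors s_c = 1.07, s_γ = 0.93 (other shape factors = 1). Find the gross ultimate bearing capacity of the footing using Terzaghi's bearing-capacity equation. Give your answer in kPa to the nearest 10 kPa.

Overburden at base level: q = 17.5 × 1.8 = 31.5 kPa.
The water table is 0.76 m below the base (< B = 3.8 m), so the ½γBN_γ term uses γ̄ = γ' + (d_w/B)(γ − γ') = 9.39 + (0.76/3.8)(17.5 − 9.39) = 11.012 kN/m³.
Cohesion term c·N_c·s_c = 12 × 19.9 × 1.07 = 255.52 kPa; surcharge term q·N_q = 31.5 × 10 = 315 kPa; self-weight term 0.5·γ·B·N_γ·s_γ = 0.5 × 11.012 × 3.8 × 6.12 × 0.93 = 119.08 kPa.
q_ult = 255.52 + 315 + 119.08 = 689.6 kPa.

q_ult ≈ 690 kPa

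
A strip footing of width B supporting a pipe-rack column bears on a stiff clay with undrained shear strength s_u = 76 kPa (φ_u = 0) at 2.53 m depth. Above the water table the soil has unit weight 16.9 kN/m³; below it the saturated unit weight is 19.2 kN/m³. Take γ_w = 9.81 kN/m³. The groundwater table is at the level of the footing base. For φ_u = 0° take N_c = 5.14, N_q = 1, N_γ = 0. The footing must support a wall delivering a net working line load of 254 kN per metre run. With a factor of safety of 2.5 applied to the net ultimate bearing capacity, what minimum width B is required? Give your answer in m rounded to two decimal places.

B = 1.63 m

q = γ·D_f = 16.9 × 2.53 = 42.757 kPa.
c·N_c = 76 × 5.14 = 390.64 kPa
q·N_q = 42.757 × 1 = 42.757 kPa
q_ult = 390.64 + 42.757 = 433.4 kPa.
For φ = 0 the ½γBN_γ term vanishes, so q_ult is independent of B. q_net = 433.4 − 42.757 = 390.64 kPa; q_all(net) = 390.64/2.5 = 156.26 kPa.
Required width B = w / q_all(net) = 254 / 156.26 = 1.626 m.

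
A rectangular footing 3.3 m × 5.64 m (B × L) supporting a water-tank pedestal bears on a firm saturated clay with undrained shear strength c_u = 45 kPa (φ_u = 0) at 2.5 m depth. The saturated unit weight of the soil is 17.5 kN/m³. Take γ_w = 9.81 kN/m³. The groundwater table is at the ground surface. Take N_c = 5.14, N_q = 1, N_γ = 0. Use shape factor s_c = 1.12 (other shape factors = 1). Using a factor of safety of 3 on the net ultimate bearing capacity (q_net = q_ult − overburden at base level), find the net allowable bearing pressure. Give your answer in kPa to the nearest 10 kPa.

q_all(net) ≈ 90 kPa

With the water table at the surface the whole profile is submerged: γ' = 17.5 − 9.81 = 7.69 kN/m³, so q = γ'·D_f = 19.225 kPa.
q_ult = c·N_c·s_c + q·N_q
     = 45 × 5.14 × 1.12 + 19.225 × 1
     = 259.06 + 19.225 = 278.28 kPa.
q_net = 278.28 − 19.225 = 259.06 kPa.
q_all(net) = 259.06 / 3 = 86.352 kPa.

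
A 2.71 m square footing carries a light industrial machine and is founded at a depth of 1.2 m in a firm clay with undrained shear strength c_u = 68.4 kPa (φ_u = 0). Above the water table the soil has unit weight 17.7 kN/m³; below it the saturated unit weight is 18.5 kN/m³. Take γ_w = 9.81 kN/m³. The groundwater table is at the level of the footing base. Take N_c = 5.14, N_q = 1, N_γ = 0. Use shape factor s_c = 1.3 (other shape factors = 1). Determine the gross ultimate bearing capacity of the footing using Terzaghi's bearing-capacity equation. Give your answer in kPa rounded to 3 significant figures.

q_ult ≈ 478 kPa

q = γ·D_f = 17.7 × 1.2 = 21.24 kPa.
c·N_c·s_c = 68.4 × 5.14 × 1.3 = 457.05 kPa
q·N_q = 21.24 × 1 = 21.24 kPa
q_ult = 457.05 + 21.24 = 478.29 kPa.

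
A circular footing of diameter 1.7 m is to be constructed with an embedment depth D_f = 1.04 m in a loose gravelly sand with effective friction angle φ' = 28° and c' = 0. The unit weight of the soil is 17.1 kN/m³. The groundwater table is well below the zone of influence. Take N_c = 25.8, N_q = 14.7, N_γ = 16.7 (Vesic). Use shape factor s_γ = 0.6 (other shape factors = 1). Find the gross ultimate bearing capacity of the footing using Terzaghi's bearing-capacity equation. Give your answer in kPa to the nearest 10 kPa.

q_ult ≈ 410 kPa

q = γ·D_f = 17.1 × 1.04 = 17.784 kPa.
q·N_q = 17.784 × 14.7 = 261.42 kPa
0.5·γ·B·N_γ·s_γ = 0.5 × 17.1 × 1.7 × 16.7 × 0.6 = 145.64 kPa
q_ult = 261.42 + 145.64 = 407.07 kPa.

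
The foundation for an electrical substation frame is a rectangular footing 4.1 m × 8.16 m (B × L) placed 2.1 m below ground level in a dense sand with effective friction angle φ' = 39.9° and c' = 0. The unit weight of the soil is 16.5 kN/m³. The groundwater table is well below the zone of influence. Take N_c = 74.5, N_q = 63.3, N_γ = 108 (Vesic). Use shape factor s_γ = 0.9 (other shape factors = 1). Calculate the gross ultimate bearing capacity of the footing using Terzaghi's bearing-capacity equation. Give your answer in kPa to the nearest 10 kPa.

q_ult ≈ 5480 kPa

Overburden at base level: q = 16.5 × 2.1 = 34.65 kPa.
Surcharge term q·N_q = 34.65 × 63.3 = 2193.3 kPa; self-weight term 0.5·γ·B·N_γ·s_γ = 0.5 × 16.5 × 4.1 × 108 × 0.9 = 3287.8 kPa.
q_ult = 2193.3 + 3287.8 = 5481.1 kPa.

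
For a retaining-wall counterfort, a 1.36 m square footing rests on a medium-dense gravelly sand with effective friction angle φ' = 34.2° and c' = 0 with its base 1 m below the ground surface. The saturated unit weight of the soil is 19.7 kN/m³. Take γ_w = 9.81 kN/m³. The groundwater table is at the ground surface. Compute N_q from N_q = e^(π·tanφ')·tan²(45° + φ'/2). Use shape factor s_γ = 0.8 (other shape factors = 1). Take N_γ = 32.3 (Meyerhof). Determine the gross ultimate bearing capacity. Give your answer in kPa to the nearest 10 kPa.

tan34.2° = 0.6796, so N_q = e^(π×0.6796)·tan²(62.1°) = 8.457 × 3.567 = 30.17.
Water table at ground surface, so effective unit weight γ' = 19.7 − 9.81 = 9.89 kN/m³ is used throughout; overburden q = 9.89 × 1 = 9.89 kPa; the same γ' applies in the ½γBN_γ term.
Surcharge term q·N_q = 9.89 × 30.168 = 298.36 kPa; self-weight term 0.5·γ·B·N_γ·s_γ = 0.5 × 9.89 × 1.36 × 32.3 × 0.8 = 173.78 kPa.
q_ult = 298.36 + 173.78 = 472.14 kPa.

q_ult ≈ 470 kPa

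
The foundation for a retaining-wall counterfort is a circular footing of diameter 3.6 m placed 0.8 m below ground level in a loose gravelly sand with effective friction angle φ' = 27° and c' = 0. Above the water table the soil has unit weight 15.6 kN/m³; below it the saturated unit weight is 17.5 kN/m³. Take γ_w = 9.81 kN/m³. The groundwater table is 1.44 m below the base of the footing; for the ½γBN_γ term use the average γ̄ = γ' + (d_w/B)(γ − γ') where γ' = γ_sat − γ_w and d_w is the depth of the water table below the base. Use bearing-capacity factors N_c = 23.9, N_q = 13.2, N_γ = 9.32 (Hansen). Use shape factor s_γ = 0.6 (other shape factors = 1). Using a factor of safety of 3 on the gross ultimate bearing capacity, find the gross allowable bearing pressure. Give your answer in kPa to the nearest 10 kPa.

q_all ≈ 90 kPa

Effective surcharge at the founding depth q = γ·D_f = 15.6 × 0.8 = 12.48 kPa.
With d_w = 1.44 m < B, γ̄ = 7.69 + (1.44/3.6) × (15.6 − 7.69) = 10.854 kN/m³.
q_ult = q·N_q + 0.5·γ·B·N_γ·s_γ
     = 12.48 × 13.2 + 0.5 × 10.854 × 3.6 × 9.32 × 0.6
     = 164.74 + 109.25 = 273.99 kPa.
q_all = 273.99 / 3 = 91.329 kPa.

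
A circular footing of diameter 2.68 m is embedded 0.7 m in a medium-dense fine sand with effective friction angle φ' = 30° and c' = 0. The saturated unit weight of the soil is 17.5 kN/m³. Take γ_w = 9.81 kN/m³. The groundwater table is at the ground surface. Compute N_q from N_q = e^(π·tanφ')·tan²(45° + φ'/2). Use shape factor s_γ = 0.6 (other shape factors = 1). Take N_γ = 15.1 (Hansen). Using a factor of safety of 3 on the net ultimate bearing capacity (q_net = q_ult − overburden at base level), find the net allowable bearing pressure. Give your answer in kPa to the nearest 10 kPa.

N_q = e^(π·tan30°)·tan²(60°) = 18.4.
With the water table at the surface the whole profile is submerged: γ' = 17.5 − 9.81 = 7.69 kN/m³, so q = γ'·D_f = 5.383 kPa; the same γ' applies in the ½γBN_γ term.
q_ult = q·N_q + 0.5·γ·B·N_γ·s_γ
     = 5.383 × 18.401 + 0.5 × 7.69 × 2.68 × 15.1 × 0.6
     = 99.053 + 93.36 = 192.41 kPa.
q_net = 192.41 − 5.383 = 187.03 kPa.
q_all(net) = 187.03 / 3 = 62.343 kPa.

q_all(net) ≈ 60 kPa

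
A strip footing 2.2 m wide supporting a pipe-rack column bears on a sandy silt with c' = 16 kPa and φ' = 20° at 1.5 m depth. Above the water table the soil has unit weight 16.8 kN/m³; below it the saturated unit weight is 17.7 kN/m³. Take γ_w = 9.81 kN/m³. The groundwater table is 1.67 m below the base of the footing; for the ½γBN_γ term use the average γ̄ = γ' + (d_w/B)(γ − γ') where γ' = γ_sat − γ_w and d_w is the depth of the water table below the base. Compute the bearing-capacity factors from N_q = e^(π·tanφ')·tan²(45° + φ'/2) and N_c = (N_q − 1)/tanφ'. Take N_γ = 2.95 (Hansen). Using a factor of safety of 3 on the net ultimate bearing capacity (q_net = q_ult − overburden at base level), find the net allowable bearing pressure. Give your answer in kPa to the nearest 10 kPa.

N_q = e^(π·tan20°)·tan²(55°) = 6.4; N_c = (N_q − 1)/tanφ' = 14.83.
Overburden at base level: q = 16.8 × 1.5 = 25.2 kPa.
The water table is 1.67 m below the base (< B = 2.2 m), so the ½γBN_γ term uses γ̄ = γ' + (d_w/B)(γ − γ') = 7.89 + (1.67/2.2)(16.8 − 7.89) = 14.654 kN/m³.
Cohesion term c·N_c = 16 × 14.835 = 237.36 kPa; surcharge term q·N_q = 25.2 × 6.3994 = 161.26 kPa; self-weight term 0.5·γ·B·N_γ = 0.5 × 14.654 × 2.2 × 2.95 = 47.551 kPa.
q_ult = 237.36 + 161.26 + 47.551 = 446.17 kPa.
q_net = 446.17 − 25.2 = 420.97 kPa.
q_all(net) = 420.97 / 3 = 140.32 kPa.

q_all(net) ≈ 140 kPa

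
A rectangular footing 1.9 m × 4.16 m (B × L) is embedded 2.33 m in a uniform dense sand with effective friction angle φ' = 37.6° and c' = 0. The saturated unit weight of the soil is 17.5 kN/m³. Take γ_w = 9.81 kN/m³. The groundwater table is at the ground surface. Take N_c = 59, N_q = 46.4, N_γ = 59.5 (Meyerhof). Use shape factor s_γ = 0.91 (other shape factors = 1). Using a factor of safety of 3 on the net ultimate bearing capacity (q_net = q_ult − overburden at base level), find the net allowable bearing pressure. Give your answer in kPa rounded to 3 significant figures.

q_all(net) ≈ 403 kPa

γ' = 17.5 − 9.81 = 7.69 kN/m³ (submerged throughout). q = 7.69 × 2.33 = 17.918 kPa; the same γ' applies in the ½γBN_γ term.
q·N_q = 17.918 × 46.4 = 831.38 kPa
0.5·γ·B·N_γ·s_γ = 0.5 × 7.69 × 1.9 × 59.5 × 0.91 = 395.56 kPa
q_ult = 831.38 + 395.56 = 1226.9 kPa.
q_net = 1226.9 − 17.918 = 1209 kPa.
q_all(net) = 1209 / 3 = 403.01 kPa.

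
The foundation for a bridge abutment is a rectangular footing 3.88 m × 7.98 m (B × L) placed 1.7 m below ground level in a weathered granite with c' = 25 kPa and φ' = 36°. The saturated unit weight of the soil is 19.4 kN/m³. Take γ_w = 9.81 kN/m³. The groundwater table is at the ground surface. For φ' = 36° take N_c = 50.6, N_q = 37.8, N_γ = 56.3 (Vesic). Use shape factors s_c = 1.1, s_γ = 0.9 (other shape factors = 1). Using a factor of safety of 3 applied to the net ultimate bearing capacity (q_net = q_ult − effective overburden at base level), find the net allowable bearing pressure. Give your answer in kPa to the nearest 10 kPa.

q_all(net) ≈ 980 kPa

With the water table at the surface the whole profile is submerged: γ' = 19.4 − 9.81 = 9.59 kN/m³, so q = γ'·D_f = 16.303 kPa; the same γ' applies in the ½γBN_γ term.
q_ult = c·N_c·s_c + q·N_q + 0.5·γ·B·N_γ·s_γ
     = 25 × 50.6 × 1.1 + 16.303 × 37.8 + 0.5 × 9.59 × 3.88 × 56.3 × 0.9
     = 1391.5 + 616.25 + 942.7 = 2950.4 kPa.
Net ultimate: q_net = 2950.4 − 16.303 = 2934.1 kPa.
q_all(net) = 2934.1 / 3 = 978.05 kPa.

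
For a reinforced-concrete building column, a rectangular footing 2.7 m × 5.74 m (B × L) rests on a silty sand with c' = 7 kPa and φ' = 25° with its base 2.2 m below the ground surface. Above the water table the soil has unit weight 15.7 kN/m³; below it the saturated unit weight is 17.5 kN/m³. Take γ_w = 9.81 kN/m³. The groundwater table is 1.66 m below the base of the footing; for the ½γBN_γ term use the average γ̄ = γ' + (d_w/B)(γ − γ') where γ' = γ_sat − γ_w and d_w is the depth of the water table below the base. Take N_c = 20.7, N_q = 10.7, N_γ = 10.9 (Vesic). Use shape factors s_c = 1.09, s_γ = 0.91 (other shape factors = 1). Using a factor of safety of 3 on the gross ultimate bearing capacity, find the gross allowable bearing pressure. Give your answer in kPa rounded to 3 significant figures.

q = γ·D_f = 15.7 × 2.2 = 34.54 kPa.
γ' = 7.69 kN/m³; averaging over the depth B below the base, γ̄ = γ' + (d_w/B)(γ − γ') = 12.615 kN/m³.
c·N_c·s_c = 7 × 20.7 × 1.09 = 157.94 kPa
q·N_q = 34.54 × 10.7 = 369.58 kPa
0.5·γ·B·N_γ·s_γ = 0.5 × 12.615 × 2.7 × 10.9 × 0.91 = 168.92 kPa
q_ult = 157.94 + 369.58 + 168.92 = 696.44 kPa.
q_all = 696.44 / 3 = 232.15 kPa.

q_all ≈ 232 kPa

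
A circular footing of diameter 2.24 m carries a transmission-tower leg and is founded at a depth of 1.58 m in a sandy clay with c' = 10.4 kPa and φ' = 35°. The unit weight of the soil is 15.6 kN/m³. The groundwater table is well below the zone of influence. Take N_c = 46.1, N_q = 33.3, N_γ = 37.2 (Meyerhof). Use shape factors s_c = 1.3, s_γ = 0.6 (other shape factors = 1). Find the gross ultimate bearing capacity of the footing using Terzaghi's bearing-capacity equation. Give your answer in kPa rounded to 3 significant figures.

q = γ·D_f = 15.6 × 1.58 = 24.648 kPa.
c·N_c·s_c = 10.4 × 46.1 × 1.3 = 623.27 kPa
q·N_q = 24.648 × 33.3 = 820.78 kPa
0.5·γ·B·N_γ·s_γ = 0.5 × 15.6 × 2.24 × 37.2 × 0.6 = 389.98 kPa
q_ult = 623.27 + 820.78 + 389.98 = 1834 kPa.

q_ult ≈ 1830 kPa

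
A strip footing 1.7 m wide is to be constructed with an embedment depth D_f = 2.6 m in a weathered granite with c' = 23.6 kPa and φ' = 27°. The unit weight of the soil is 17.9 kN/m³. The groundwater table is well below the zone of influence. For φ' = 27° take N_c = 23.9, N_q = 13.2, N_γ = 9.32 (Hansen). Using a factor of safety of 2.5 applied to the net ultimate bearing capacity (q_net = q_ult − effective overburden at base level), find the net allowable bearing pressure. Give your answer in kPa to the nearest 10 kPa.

q_all(net) ≈ 510 kPa

Effective surcharge at the founding depth q = γ·D_f = 17.9 × 2.6 = 46.54 kPa.
q_ult = c·N_c + q·N_q + 0.5·γ·B·N_γ
     = 23.6 × 23.9 + 46.54 × 13.2 + 0.5 × 17.9 × 1.7 × 9.32
     = 564.04 + 614.33 + 141.8 = 1320.2 kPa.
Net ultimate: q_net = 1320.2 − 46.54 = 1273.6 kPa.
q_all(net) = 1273.6 / 2.5 = 509.45 kPa.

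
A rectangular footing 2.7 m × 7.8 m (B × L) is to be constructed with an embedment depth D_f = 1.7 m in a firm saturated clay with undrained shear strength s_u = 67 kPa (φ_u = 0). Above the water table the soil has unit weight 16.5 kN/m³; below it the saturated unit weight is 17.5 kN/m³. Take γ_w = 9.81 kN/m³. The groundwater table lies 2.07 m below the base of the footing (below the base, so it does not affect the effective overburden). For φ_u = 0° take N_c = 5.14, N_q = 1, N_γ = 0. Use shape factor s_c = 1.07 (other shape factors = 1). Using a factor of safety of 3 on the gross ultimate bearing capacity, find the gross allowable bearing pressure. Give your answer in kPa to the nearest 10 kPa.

Overburden at base level: q = 16.5 × 1.7 = 28.05 kPa.
Cohesion term c·N_c·s_c = 67 × 5.14 × 1.07 = 368.49 kPa; surcharge term q·N_q = 28.05 × 1 = 28.05 kPa.
q_ult = 368.49 + 28.05 = 396.54 kPa.
q_all = 396.54 / 3 = 132.18 kPa.

q_all ≈ 130 kPa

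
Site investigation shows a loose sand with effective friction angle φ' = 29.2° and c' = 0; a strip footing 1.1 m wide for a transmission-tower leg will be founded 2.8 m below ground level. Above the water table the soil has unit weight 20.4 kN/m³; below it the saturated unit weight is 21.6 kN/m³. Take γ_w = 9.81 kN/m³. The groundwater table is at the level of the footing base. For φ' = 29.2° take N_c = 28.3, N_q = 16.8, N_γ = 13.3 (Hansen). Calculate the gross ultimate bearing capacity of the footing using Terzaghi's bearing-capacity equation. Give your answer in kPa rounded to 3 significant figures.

q_ult ≈ 1050 kPa

Effective surcharge at the founding depth q = γ·D_f = 20.4 × 2.8 = 57.12 kPa.
The water table coincides with the base, so in the self-weight term γ → γ' = 11.79 kN/m³.
q_ult = q·N_q + 0.5·γ·B·N_γ
     = 57.12 × 16.8 + 0.5 × 11.79 × 1.1 × 13.3
     = 959.62 + 86.244 = 1045.9 kPa.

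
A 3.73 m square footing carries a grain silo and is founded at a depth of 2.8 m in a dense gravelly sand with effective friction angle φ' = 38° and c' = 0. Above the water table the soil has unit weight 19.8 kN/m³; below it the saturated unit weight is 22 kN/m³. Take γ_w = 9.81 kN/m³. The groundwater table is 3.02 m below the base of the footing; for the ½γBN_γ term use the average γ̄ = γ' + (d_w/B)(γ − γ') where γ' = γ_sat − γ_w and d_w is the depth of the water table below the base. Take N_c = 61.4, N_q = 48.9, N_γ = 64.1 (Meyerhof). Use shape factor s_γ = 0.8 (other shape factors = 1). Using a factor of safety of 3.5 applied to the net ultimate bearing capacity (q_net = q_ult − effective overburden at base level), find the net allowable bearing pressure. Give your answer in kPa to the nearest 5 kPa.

q_all(net) ≈ 1260 kPa

q = γ·D_f = 19.8 × 2.8 = 55.44 kPa.
γ' = 12.19 kN/m³; averaging over the depth B below the base, γ̄ = γ' + (d_w/B)(γ − γ') = 18.351 kN/m³.
q·N_q = 55.44 × 48.9 = 2711 kPa
0.5·γ·B·N_γ·s_γ = 0.5 × 18.351 × 3.73 × 64.1 × 0.8 = 1755.1 kPa
q_ult = 2711 + 1755.1 = 4466.1 kPa.
Net ultimate: q_net = 4466.1 − 55.44 = 4410.7 kPa.
q_all(net) = 4410.7 / 3.5 = 1260.2 kPa.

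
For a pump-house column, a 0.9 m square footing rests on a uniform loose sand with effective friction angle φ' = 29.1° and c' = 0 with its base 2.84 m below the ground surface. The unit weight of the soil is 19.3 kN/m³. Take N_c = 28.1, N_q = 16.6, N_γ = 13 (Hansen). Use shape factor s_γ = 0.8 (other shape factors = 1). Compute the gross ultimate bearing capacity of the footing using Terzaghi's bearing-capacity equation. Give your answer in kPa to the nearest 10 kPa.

Overburden at base level: q = 19.3 × 2.84 = 54.812 kPa.
Surcharge term q·N_q = 54.812 × 16.6 = 909.88 kPa; self-weight term 0.5·γ·B·N_γ·s_γ = 0.5 × 19.3 × 0.9 × 13 × 0.8 = 90.324 kPa.
q_ult = 909.88 + 90.324 = 1000.2 kPa.

q_ult ≈ 1000 kPa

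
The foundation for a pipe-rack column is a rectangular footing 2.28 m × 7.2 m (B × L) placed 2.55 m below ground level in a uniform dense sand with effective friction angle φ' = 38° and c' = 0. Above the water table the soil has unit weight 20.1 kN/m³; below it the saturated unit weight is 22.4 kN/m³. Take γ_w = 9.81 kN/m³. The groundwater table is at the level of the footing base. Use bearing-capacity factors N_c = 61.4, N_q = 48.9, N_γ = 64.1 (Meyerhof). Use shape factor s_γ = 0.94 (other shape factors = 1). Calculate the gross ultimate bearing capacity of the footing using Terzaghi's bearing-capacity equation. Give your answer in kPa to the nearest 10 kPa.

q = γ·D_f = 20.1 × 2.55 = 51.255 kPa.
For the ½γBN_γ term take γ' = 22.4 − 9.81 = 12.59 kN/m³ (soil below base is submerged).
q·N_q = 51.255 × 48.9 = 2506.4 kPa
0.5·γ·B·N_γ·s_γ = 0.5 × 12.59 × 2.28 × 64.1 × 0.94 = 864.8 kPa
q_ult = 2506.4 + 864.8 = 3371.2 kPa.

q_ult ≈ 3370 kPa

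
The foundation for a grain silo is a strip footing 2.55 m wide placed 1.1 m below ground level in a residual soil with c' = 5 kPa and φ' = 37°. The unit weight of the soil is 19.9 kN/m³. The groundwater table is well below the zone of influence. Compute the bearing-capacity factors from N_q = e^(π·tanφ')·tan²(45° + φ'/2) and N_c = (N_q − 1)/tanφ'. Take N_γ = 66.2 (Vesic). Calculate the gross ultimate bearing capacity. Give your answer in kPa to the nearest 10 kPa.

tan37° = 0.7536, so N_q = e^(π×0.7536)·tan²(63.5°) = 10.669 × 4.023 = 42.92.
N_c = (42.92 − 1)/tan37° = 55.63.
Effective surcharge at the founding depth q = γ·D_f = 19.9 × 1.1 = 21.89 kPa.
q_ult = c·N_c + q·N_q + 0.5·γ·B·N_γ
     = 5 × 55.63 + 21.89 × 42.92 + 0.5 × 19.9 × 2.55 × 66.2
     = 278.15 + 939.52 + 1679.7 = 2897.3 kPa.

q_ult ≈ 2900 kPa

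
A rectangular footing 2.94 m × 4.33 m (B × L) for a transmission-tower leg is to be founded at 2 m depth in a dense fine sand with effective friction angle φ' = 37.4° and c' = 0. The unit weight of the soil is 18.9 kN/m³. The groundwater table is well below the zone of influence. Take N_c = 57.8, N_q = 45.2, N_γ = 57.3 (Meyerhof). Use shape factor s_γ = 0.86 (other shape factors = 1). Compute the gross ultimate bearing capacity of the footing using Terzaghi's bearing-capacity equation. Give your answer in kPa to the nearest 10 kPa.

q_ult ≈ 3080 kPa

q = γ·D_f = 18.9 × 2 = 37.8 kPa.
q·N_q = 37.8 × 45.2 = 1708.6 kPa
0.5·γ·B·N_γ·s_γ = 0.5 × 18.9 × 2.94 × 57.3 × 0.86 = 1369.1 kPa
q_ult = 1708.6 + 1369.1 = 3077.7 kPa.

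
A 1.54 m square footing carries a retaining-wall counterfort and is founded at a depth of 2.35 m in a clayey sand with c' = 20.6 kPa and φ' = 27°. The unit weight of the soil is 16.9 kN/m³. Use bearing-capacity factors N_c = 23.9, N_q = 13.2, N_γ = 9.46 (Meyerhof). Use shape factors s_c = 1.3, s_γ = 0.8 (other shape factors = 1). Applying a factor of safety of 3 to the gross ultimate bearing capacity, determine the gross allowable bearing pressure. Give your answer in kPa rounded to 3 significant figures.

q_all ≈ 421 kPa

q = γ·D_f = 16.9 × 2.35 = 39.715 kPa.
c·N_c·s_c = 20.6 × 23.9 × 1.3 = 640.04 kPa
q·N_q = 39.715 × 13.2 = 524.24 kPa
0.5·γ·B·N_γ·s_γ = 0.5 × 16.9 × 1.54 × 9.46 × 0.8 = 98.482 kPa
q_ult = 640.04 + 524.24 + 98.482 = 1262.8 kPa.
q_all = q_ult / FS = 1262.8 / 3 = 420.92 kPa.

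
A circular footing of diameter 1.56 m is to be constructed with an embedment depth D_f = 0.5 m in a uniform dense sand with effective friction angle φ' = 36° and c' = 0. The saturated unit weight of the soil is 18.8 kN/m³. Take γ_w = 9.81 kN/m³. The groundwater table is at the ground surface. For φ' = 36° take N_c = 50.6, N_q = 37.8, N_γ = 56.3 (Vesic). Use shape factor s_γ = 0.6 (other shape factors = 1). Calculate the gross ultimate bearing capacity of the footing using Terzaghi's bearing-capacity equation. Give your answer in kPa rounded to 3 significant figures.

γ' = 18.8 − 9.81 = 8.99 kN/m³ (submerged throughout). q = 8.99 × 0.5 = 4.495 kPa; the same γ' applies in the ½γBN_γ term.
q·N_q = 4.495 × 37.8 = 169.91 kPa
0.5·γ·B·N_γ·s_γ = 0.5 × 8.99 × 1.56 × 56.3 × 0.6 = 236.87 kPa
q_ult = 169.91 + 236.87 = 406.78 kPa.

q_ult ≈ 407 kPa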